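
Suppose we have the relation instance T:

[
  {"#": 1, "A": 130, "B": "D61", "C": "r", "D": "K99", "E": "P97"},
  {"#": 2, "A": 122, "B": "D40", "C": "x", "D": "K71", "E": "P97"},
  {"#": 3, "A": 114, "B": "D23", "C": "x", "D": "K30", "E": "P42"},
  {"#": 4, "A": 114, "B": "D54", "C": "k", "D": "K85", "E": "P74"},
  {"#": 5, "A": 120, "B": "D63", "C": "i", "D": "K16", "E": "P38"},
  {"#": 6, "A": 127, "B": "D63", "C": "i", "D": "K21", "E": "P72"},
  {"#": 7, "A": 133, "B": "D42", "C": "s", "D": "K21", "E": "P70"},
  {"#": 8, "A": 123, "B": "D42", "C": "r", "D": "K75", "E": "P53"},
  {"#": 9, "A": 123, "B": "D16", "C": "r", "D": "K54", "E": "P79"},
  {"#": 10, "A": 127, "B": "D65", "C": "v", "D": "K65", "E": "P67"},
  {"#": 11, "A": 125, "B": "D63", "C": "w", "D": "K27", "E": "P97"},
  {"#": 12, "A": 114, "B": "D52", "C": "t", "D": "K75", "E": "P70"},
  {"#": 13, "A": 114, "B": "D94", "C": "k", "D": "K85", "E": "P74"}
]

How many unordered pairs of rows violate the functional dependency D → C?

2

D=K85: all 2 rows agree on C — 0 pairs.
D=K21: violating pairs (6,7) — 1 pair.
D=K75: violating pairs (8,12) — 1 pair.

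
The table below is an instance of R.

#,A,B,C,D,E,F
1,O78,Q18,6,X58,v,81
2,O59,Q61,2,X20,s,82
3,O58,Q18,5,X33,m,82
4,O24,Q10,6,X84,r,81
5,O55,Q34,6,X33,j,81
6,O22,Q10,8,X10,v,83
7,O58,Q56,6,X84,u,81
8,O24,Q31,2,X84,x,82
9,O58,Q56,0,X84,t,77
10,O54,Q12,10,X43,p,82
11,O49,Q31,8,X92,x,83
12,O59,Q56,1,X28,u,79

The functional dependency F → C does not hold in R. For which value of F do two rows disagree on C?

82

F=81: rows 1, 4, 5, 7 → C = 6, 6, 6, 6 ✓
F=82: rows 2, 3, 8, 10 → C takes values {2, 5, 10} — violation
F=83: rows 6, 11 → C = 8, 8 ✓
F=77: row 9 → C = 0 ✓
F=79: row 12 → C = 1 ✓
The only F value with inconsistent C is F=82.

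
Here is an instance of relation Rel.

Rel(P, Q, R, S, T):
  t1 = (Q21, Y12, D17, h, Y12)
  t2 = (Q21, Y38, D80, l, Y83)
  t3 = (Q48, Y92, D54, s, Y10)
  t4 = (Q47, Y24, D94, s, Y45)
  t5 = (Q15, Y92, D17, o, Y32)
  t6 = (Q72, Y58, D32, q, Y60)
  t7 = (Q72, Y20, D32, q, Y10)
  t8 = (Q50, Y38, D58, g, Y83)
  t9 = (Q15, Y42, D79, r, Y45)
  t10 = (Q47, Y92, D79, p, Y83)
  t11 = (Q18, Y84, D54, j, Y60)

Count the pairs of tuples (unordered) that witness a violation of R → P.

3

R=D17: violating pairs (1,5) — 1 pair.
R=D54: violating pairs (3,11) — 1 pair.
R=D32: all 2 rows agree on P — 0 pairs.
R=D79: violating pairs (9,10) — 1 pair.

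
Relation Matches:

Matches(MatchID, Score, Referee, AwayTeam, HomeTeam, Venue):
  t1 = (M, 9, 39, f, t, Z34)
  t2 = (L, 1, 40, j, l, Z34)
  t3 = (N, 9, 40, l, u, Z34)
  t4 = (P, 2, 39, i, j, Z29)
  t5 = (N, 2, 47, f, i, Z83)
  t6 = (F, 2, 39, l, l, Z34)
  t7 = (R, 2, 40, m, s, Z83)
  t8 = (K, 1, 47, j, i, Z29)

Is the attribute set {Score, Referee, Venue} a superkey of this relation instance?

All 8 rows have distinct {Score, Referee, Venue} values, so {Score, Referee, Venue} → (all attributes) holds and {Score, Referee, Venue} is a superkey.

Yes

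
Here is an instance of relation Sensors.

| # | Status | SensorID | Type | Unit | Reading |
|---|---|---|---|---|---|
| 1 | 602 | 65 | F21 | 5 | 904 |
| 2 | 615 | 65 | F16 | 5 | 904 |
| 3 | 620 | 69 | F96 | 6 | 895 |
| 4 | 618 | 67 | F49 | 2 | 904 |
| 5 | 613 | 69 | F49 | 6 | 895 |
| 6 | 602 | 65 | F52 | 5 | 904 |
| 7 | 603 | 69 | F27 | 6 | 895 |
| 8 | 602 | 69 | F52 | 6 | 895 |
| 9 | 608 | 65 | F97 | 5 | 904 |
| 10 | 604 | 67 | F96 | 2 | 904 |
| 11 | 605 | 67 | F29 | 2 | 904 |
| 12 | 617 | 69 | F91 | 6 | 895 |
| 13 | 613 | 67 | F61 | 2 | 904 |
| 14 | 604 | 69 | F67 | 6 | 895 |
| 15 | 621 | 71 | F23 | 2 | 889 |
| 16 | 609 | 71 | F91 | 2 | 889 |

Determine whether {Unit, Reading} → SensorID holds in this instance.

(Unit=5, Reading=904): rows 1, 2, 6, 9 → SensorID = 65, 65, 65, 65 ✓
(Unit=6, Reading=895): rows 3, 5, 7, 8, 12, 14 → SensorID = 69, 69, 69, 69, 69, 69 ✓
(Unit=2, Reading=904): rows 4, 10, 11, 13 → SensorID = 67, 67, 67, 67 ✓
(Unit=2, Reading=889): rows 15, 16 → SensorID = 71, 71 ✓
Every {Unit, Reading} value is associated with a single SensorID value, so {Unit, Reading} → SensorID holds.

Yes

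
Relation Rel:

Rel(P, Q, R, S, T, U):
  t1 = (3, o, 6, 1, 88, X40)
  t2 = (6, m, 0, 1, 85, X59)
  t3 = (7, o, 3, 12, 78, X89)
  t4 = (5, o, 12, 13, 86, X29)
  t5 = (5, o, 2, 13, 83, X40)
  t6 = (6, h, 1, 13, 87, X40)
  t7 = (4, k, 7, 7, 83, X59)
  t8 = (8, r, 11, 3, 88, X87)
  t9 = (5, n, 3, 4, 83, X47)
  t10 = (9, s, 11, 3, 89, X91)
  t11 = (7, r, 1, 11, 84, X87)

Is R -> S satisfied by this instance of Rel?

R=6: row 1 → S = 1 ✓
R=0: row 2 → S = 1 ✓
R=3: rows 3, 9 → S takes values {12, 4} — violation
R=12: row 4 → S = 13 ✓
R=2: row 5 → S = 13 ✓
R=1: rows 6, 11 → S takes values {13, 11} — violation
R=7: row 7 → S = 7 ✓
R=11: rows 8, 10 → S = 3, 3 ✓
Two rows agree on R but differ on S, so R -> S does not hold.

No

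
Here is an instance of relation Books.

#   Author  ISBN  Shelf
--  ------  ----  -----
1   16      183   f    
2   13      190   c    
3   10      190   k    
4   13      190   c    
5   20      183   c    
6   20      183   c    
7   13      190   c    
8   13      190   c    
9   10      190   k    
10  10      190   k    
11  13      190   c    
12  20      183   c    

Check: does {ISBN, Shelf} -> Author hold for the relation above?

Yes

(ISBN=183, Shelf=f): row 1 → Author = 16 ✓
(ISBN=190, Shelf=c): rows 2, 4, 7, 8, 11 → Author = 13, 13, 13, 13, 13 ✓
(ISBN=190, Shelf=k): rows 3, 9, 10 → Author = 10, 10, 10 ✓
(ISBN=183, Shelf=c): rows 5, 6, 12 → Author = 20, 20, 20 ✓
Every {ISBN, Shelf} value is associated with a single Author value, so {ISBN, Shelf} -> Author holds.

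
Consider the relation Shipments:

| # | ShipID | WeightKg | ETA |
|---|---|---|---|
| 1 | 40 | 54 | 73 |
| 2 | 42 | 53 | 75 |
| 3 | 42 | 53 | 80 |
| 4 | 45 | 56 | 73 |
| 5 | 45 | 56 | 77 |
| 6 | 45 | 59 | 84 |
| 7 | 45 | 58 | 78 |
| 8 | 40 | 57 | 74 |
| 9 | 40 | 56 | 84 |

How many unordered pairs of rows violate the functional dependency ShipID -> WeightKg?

ShipID=40: violating pairs (1,8), (1,9), (8,9) — 3 pairs.
ShipID=42: all 2 rows agree on WeightKg — 0 pairs.
ShipID=45: violating pairs (4,6), (4,7), (5,6), (5,7), (6,7) — 5 pairs.

8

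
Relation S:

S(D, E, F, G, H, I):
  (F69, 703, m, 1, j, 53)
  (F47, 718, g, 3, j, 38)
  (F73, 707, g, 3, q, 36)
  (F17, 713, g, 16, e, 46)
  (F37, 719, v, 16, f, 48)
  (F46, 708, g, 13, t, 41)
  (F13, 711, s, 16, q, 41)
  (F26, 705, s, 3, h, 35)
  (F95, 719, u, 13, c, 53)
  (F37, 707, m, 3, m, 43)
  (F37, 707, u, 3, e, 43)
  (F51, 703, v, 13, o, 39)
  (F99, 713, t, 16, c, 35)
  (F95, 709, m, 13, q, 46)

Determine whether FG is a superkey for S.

Two distinct rows share (F=g, G=3), so FG does not determine every attribute — not a superkey.

No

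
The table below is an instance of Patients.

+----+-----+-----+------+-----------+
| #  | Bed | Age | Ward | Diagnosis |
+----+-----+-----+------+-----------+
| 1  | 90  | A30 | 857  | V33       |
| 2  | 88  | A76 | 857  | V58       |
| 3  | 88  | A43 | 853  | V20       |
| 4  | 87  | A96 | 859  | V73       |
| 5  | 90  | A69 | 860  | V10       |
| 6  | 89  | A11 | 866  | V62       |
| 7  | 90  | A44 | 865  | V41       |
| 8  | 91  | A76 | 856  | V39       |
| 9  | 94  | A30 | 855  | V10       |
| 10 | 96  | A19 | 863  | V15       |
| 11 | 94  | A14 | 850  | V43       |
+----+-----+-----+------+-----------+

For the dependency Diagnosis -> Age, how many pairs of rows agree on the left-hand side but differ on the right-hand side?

1

Diagnosis=V10: violating pairs (5,9) — 1 pair.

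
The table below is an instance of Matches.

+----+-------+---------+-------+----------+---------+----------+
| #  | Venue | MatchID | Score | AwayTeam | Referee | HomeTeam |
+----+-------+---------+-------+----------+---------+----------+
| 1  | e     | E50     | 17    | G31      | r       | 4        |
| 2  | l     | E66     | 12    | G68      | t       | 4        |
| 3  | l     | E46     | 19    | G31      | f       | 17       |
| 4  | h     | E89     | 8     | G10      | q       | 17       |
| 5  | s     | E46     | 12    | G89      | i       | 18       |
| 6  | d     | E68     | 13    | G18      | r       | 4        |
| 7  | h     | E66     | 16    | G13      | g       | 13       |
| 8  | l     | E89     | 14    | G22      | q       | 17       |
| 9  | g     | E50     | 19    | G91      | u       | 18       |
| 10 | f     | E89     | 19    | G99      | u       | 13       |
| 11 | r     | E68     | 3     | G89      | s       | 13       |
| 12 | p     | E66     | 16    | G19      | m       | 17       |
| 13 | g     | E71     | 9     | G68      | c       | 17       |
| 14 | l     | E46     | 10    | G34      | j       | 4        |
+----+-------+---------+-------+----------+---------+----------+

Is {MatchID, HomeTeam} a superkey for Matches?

Rows 4 and 8 have the same {MatchID, HomeTeam} value (MatchID=E89, HomeTeam=17) but are distinct tuples, so {MatchID, HomeTeam} does not determine every attribute — not a superkey.

No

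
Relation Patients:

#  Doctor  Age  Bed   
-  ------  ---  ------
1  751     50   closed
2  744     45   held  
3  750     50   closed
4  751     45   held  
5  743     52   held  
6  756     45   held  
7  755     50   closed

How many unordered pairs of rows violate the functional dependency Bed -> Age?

3

Bed=closed: all 3 rows agree on Age — 0 pairs.
Bed=held: violating pairs (2,5), (4,5), (5,6) — 3 pairs.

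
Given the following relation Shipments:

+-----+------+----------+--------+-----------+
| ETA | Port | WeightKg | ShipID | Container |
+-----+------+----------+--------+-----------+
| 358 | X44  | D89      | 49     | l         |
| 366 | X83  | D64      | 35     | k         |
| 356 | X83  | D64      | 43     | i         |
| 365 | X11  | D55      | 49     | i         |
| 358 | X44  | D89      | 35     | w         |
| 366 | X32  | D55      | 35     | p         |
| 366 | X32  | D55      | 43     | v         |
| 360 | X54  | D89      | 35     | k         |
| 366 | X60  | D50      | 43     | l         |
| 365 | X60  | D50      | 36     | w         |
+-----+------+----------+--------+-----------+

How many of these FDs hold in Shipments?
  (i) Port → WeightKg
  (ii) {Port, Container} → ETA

2

(i) Port → WeightKg: every LHS value maps to a single RHS value — holds.
(ii) {Port, Container} → ETA: every LHS value maps to a single RHS value — holds.
2 of the 2 dependencies hold.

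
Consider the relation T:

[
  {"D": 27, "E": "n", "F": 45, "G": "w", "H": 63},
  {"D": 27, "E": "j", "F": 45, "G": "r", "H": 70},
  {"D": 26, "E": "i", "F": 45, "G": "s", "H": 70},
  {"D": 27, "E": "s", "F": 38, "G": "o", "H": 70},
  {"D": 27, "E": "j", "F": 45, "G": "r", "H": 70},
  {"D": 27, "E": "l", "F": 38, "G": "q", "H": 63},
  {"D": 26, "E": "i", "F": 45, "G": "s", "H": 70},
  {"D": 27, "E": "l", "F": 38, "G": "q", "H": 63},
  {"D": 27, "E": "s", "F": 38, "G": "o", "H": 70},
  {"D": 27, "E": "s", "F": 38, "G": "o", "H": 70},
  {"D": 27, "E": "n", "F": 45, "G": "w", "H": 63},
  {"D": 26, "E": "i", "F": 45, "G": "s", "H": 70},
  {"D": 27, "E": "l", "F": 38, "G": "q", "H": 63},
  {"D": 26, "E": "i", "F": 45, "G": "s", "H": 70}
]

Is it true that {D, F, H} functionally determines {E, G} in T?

(D=27, F=45, H=63): 2 rows → {E,G} = (n, w), (n, w) ✓
(D=27, F=45, H=70): 2 rows → {E,G} = (j, r), (j, r) ✓
(D=26, F=45, H=70): 4 rows → {E,G} = (i, s), (i, s), (i, s), (i, s) ✓
(D=27, F=38, H=70): 3 rows → {E,G} = (s, o), (s, o), (s, o) ✓
(D=27, F=38, H=63): 3 rows → {E,G} = (l, q), (l, q), (l, q) ✓
Every {D, F, H} value is associated with a single {E, G} value, so {D, F, H} → {E, G} holds.

Yes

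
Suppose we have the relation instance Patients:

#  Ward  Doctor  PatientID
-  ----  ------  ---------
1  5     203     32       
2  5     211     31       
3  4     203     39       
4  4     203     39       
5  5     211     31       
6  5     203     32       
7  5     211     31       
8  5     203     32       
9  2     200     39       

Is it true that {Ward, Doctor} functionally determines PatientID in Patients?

(Ward=5, Doctor=203): rows 1, 6, 8 → PatientID = 32, 32, 32 ✓
(Ward=5, Doctor=211): rows 2, 5, 7 → PatientID = 31, 31, 31 ✓
(Ward=4, Doctor=203): rows 3, 4 → PatientID = 39, 39 ✓
(Ward=2, Doctor=200): row 9 → PatientID = 39 ✓
Every {Ward, Doctor} value is associated with a single PatientID value, so {Ward, Doctor} → PatientID holds.

Yes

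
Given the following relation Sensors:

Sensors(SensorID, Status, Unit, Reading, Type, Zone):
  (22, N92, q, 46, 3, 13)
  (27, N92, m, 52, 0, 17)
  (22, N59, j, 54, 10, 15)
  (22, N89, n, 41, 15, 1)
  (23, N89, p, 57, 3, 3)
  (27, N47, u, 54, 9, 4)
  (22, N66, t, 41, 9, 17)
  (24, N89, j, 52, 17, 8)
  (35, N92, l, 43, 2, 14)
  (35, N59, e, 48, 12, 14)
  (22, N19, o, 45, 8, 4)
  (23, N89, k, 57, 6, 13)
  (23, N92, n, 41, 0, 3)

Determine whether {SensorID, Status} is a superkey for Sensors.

Two distinct rows share (SensorID=23, Status=N89), so {SensorID, Status} does not determine every attribute — not a superkey.

No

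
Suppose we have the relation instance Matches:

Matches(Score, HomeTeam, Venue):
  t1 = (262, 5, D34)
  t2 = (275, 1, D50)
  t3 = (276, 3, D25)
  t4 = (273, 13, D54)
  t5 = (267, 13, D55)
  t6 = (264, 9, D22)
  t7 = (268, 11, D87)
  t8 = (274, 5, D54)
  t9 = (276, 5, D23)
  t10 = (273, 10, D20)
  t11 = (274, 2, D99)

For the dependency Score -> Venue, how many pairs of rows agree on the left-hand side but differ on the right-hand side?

3

Score=276: violating pairs (3,9) — 1 pair.
Score=273: violating pairs (4,10) — 1 pair.
Score=274: violating pairs (8,11) — 1 pair.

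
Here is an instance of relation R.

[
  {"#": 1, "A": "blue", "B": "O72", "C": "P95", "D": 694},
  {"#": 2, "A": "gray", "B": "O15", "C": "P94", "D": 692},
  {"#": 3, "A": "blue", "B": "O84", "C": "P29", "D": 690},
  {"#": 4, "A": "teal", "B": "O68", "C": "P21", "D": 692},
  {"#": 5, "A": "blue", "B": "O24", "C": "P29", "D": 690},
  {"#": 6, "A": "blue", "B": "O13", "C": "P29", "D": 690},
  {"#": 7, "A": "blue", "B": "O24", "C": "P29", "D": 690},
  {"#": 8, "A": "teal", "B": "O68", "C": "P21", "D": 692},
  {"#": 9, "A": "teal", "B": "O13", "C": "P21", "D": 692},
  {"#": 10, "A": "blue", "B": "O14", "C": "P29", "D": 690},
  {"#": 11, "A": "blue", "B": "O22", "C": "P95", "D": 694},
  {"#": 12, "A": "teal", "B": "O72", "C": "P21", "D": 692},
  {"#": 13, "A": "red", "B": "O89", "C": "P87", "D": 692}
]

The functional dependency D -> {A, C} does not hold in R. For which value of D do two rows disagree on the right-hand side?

692

D=694: rows 1, 11 → {A,C} = (blue, P95), (blue, P95) ✓
D=692: rows 2, 4, 8, 9, 12, 13 → {A,C} takes values {(gray, P94), (teal, P21), (red, P87)} — violation
D=690: rows 3, 5, 6, 7, 10 → {A,C} = (blue, P29), (blue, P29), (blue, P29), (blue, P29), (blue, P29) ✓
The only D value with inconsistent RHS is D=692.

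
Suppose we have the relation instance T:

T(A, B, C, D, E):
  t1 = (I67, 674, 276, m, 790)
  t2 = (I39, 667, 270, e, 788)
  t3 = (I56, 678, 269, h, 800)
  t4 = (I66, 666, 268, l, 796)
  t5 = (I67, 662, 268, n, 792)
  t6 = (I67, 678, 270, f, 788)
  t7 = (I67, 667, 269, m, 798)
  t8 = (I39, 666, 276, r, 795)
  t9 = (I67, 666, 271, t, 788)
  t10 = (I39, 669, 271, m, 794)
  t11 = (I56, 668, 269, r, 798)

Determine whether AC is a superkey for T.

Rows 3 and 11 have the same AC value (A=I56, C=269) but are distinct tuples, so AC does not determine every attribute — not a superkey.

No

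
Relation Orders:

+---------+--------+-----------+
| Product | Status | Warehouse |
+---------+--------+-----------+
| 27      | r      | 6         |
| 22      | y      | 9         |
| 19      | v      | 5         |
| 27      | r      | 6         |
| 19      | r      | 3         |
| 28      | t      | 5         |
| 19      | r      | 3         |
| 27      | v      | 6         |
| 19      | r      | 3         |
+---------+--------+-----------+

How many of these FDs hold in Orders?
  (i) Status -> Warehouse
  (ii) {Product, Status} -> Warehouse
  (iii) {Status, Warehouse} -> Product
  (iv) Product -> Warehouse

(i) Status -> Warehouse: Status=r: 5 rows → Warehouse takes values {6, 3} — violation; Status=v: 2 rows → Warehouse takes values {5, 6} — violation — fails.
(ii) {Product, Status} -> Warehouse: every LHS value maps to a single RHS value — holds.
(iii) {Status, Warehouse} -> Product: every LHS value maps to a single RHS value — holds.
(iv) Product -> Warehouse: Product=19: 4 rows → Warehouse takes values {5, 3} — violation — fails.
2 of the 4 dependencies hold.

2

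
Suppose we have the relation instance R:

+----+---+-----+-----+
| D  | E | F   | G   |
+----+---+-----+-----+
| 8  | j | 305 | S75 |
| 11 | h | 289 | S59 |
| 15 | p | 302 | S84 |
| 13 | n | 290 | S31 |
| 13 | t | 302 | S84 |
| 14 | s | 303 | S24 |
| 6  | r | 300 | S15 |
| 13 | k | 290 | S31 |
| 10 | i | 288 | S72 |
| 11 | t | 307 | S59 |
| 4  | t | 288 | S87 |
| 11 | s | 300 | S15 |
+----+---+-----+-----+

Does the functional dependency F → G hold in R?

No

F=305: 1 row → G = S75 ✓
F=289: 1 row → G = S59 ✓
F=302: 2 rows → G = S84, S84 ✓
F=290: 2 rows → G = S31, S31 ✓
F=303: 1 row → G = S24 ✓
F=300: 2 rows → G = S15, S15 ✓
F=288: 2 rows → G takes values {S72, S87} — violation
F=307: 1 row → G = S59 ✓
Two rows agree on F but differ on G, so F → G does not hold.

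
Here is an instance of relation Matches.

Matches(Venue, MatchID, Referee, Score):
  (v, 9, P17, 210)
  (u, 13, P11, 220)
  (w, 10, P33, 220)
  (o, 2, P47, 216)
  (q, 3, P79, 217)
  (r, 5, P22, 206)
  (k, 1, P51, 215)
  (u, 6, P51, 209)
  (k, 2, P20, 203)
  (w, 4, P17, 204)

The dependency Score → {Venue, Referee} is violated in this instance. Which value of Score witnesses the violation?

Score=210: 1 row → {Venue,Referee} = (v, P17) ✓
Score=220: 2 rows → {Venue,Referee} takes values {(u, P11), (w, P33)} — violation
Score=216: 1 row → {Venue,Referee} = (o, P47) ✓
Score=217: 1 row → {Venue,Referee} = (q, P79) ✓
Score=206: 1 row → {Venue,Referee} = (r, P22) ✓
Score=215: 1 row → {Venue,Referee} = (k, P51) ✓
Score=209: 1 row → {Venue,Referee} = (u, P51) ✓
Score=203: 1 row → {Venue,Referee} = (k, P20) ✓
Score=204: 1 row → {Venue,Referee} = (w, P17) ✓
The only Score value with inconsistent RHS is Score=220.

220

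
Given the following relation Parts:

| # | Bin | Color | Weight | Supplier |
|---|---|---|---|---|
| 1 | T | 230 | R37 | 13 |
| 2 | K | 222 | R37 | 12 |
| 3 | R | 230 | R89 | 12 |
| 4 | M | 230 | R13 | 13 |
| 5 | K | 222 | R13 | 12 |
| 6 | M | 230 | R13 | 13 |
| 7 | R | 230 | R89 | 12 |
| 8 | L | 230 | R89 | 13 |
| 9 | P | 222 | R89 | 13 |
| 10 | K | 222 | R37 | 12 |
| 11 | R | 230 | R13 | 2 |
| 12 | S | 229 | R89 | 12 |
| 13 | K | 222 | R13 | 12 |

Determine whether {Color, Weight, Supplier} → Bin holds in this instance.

(Color=230, Weight=R37, Supplier=13): row 1 → Bin = T ✓
(Color=222, Weight=R37, Supplier=12): rows 2, 10 → Bin = K, K ✓
(Color=230, Weight=R89, Supplier=12): rows 3, 7 → Bin = R, R ✓
(Color=230, Weight=R13, Supplier=13): rows 4, 6 → Bin = M, M ✓
(Color=222, Weight=R13, Supplier=12): rows 5, 13 → Bin = K, K ✓
(Color=230, Weight=R89, Supplier=13): row 8 → Bin = L ✓
(Color=222, Weight=R89, Supplier=13): row 9 → Bin = P ✓
(Color=230, Weight=R13, Supplier=2): row 11 → Bin = R ✓
(Color=229, Weight=R89, Supplier=12): row 12 → Bin = S ✓
Every {Color, Weight, Supplier} value is associated with a single Bin value, so {Color, Weight, Supplier} → Bin holds.

Yes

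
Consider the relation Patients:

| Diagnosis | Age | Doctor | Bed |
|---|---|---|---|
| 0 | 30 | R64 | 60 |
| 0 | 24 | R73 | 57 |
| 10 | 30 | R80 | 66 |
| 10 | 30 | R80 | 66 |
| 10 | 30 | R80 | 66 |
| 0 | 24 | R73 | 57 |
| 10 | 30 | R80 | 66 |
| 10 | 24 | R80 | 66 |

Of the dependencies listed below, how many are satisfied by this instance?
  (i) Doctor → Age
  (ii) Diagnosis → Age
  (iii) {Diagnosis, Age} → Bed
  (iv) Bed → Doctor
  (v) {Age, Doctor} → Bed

(i) Doctor → Age: Doctor=R80: 5 rows → Age takes values {30, 24} — violation — fails.
(ii) Diagnosis → Age: Diagnosis=0: 3 rows → Age takes values {30, 24} — violation; Diagnosis=10: 5 rows → Age takes values {30, 24} — violation — fails.
(iii) {Diagnosis, Age} → Bed: every LHS value maps to a single RHS value — holds.
(iv) Bed → Doctor: every LHS value maps to a single RHS value — holds.
(v) {Age, Doctor} → Bed: every LHS value maps to a single RHS value — holds.
3 of the 5 dependencies hold.

3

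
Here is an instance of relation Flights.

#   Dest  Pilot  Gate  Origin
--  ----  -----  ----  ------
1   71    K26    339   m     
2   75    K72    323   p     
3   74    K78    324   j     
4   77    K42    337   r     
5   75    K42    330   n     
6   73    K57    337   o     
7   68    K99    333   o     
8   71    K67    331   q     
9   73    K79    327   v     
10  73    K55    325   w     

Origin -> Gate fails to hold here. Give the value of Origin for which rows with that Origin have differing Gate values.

o

Origin=m: row 1 → Gate = 339 ✓
Origin=p: row 2 → Gate = 323 ✓
Origin=j: row 3 → Gate = 324 ✓
Origin=r: row 4 → Gate = 337 ✓
Origin=n: row 5 → Gate = 330 ✓
Origin=o: rows 6, 7 → Gate takes values {337, 333} — violation
Origin=q: row 8 → Gate = 331 ✓
Origin=v: row 9 → Gate = 327 ✓
Origin=w: row 10 → Gate = 325 ✓
The only Origin value with inconsistent Gate is Origin=o.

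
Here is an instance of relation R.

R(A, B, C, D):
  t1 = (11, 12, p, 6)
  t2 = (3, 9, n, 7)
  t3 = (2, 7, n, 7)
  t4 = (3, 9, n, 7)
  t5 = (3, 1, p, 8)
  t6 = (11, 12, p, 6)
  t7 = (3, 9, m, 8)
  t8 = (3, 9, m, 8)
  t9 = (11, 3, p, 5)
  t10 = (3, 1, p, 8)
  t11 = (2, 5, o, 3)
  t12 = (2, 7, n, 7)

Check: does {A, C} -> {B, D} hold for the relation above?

No

(A=11, C=p): rows 1, 6, 9 → {B,D} takes values {(12, 6), (3, 5)} — violation
(A=3, C=n): rows 2, 4 → {B,D} = (9, 7), (9, 7) ✓
(A=2, C=n): rows 3, 12 → {B,D} = (7, 7), (7, 7) ✓
(A=3, C=p): rows 5, 10 → {B,D} = (1, 8), (1, 8) ✓
(A=3, C=m): rows 7, 8 → {B,D} = (9, 8), (9, 8) ✓
(A=2, C=o): row 11 → {B,D} = (5, 3) ✓
Two rows agree on {A, C} but differ on {B, D}, so {A, C} -> {B, D} does not hold.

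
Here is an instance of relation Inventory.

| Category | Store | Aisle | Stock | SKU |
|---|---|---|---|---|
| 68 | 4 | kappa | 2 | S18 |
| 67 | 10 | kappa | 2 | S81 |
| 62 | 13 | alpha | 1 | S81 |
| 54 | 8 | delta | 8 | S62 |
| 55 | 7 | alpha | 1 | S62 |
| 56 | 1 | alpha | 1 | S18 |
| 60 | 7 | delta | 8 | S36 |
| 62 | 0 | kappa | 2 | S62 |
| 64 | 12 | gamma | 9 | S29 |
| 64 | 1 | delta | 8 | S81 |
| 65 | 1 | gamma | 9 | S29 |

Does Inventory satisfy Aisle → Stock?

Aisle=kappa: 3 rows → Stock = 2, 2, 2 ✓
Aisle=alpha: 3 rows → Stock = 1, 1, 1 ✓
Aisle=delta: 3 rows → Stock = 8, 8, 8 ✓
Aisle=gamma: 2 rows → Stock = 9, 9 ✓
Every Aisle value is associated with a single Stock value, so Aisle → Stock holds.

Yes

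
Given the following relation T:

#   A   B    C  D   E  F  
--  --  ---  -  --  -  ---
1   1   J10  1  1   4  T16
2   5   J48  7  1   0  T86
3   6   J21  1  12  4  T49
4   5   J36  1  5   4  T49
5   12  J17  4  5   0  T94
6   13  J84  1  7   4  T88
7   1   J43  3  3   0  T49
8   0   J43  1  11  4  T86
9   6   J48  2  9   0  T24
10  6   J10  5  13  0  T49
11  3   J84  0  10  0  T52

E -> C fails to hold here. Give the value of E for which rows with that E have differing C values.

E=4: rows 1, 3, 4, 6, 8 → C = 1, 1, 1, 1, 1 ✓
E=0: rows 2, 5, 7, 9, 10, 11 → C takes values {7, 4, 3, 2, 5, 0} — violation
The only E value with inconsistent C is E=0.

0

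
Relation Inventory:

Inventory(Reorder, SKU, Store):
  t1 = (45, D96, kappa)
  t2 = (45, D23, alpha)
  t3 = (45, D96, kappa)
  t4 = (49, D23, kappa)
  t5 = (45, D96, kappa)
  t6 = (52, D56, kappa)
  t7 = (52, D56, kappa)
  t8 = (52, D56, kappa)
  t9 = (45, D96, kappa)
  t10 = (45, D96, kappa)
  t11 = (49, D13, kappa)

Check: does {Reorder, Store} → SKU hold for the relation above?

(Reorder=45, Store=kappa): rows 1, 3, 5, 9, 10 → SKU = D96, D96, D96, D96, D96 ✓
(Reorder=45, Store=alpha): row 2 → SKU = D23 ✓
(Reorder=49, Store=kappa): rows 4, 11 → SKU takes values {D23, D13} — violation
(Reorder=52, Store=kappa): rows 6, 7, 8 → SKU = D56, D56, D56 ✓
Two rows agree on {Reorder, Store} but differ on SKU, so {Reorder, Store} → SKU does not hold.

No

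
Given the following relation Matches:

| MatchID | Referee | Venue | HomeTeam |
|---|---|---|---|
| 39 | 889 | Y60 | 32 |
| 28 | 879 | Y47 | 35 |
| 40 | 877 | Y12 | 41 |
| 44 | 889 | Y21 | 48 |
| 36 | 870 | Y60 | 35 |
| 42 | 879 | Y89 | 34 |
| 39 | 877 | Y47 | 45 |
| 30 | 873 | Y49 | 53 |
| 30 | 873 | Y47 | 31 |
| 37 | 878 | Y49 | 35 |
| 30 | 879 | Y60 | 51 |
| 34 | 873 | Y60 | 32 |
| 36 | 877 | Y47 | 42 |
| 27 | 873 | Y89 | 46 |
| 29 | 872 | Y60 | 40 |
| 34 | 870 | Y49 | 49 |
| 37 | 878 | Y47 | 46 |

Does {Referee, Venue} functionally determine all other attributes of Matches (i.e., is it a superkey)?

No

Two distinct rows share (Referee=877, Venue=Y47), so {Referee, Venue} does not determine every attribute — not a superkey.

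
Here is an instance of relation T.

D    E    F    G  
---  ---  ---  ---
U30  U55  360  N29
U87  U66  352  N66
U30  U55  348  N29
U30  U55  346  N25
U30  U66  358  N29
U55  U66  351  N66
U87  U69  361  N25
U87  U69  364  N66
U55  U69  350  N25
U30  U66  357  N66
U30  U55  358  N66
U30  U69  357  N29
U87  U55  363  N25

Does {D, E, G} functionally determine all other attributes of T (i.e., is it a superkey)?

Two distinct rows share (D=U30, E=U55, G=N29), so {D, E, G} does not determine every attribute — not a superkey.

No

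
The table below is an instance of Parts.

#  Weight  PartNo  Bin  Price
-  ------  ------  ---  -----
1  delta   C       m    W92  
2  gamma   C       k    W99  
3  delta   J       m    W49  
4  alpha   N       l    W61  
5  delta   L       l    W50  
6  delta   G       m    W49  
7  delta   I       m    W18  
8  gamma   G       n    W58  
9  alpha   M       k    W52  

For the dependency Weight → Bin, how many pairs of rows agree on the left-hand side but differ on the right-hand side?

6

Weight=delta: violating pairs (1,5), (3,5), (5,6), (5,7) — 4 pairs.
Weight=gamma: violating pairs (2,8) — 1 pair.
Weight=alpha: violating pairs (4,9) — 1 pair.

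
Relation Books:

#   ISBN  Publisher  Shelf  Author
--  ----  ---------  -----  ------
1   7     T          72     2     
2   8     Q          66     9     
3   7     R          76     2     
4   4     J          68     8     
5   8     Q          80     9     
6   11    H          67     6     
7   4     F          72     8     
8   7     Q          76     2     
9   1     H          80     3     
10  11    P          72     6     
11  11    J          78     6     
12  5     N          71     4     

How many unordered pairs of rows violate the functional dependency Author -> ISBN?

0

Author=2: all 3 rows agree on ISBN — 0 pairs.
Author=9: all 2 rows agree on ISBN — 0 pairs.
Author=8: all 2 rows agree on ISBN — 0 pairs.
Author=6: all 3 rows agree on ISBN — 0 pairs.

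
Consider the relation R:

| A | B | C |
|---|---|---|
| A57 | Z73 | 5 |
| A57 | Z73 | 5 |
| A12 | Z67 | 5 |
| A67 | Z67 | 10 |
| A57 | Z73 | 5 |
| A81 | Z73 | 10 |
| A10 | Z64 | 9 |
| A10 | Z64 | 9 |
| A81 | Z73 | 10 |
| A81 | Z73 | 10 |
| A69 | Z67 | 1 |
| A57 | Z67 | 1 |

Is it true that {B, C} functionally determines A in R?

No

(B=Z73, C=5): 3 rows → A = A57, A57, A57 ✓
(B=Z67, C=5): 1 row → A = A12 ✓
(B=Z67, C=10): 1 row → A = A67 ✓
(B=Z73, C=10): 3 rows → A = A81, A81, A81 ✓
(B=Z64, C=9): 2 rows → A = A10, A10 ✓
(B=Z67, C=1): 2 rows → A takes values {A69, A57} — violation
Two rows agree on {B, C} but differ on A, so {B, C} -> A does not hold.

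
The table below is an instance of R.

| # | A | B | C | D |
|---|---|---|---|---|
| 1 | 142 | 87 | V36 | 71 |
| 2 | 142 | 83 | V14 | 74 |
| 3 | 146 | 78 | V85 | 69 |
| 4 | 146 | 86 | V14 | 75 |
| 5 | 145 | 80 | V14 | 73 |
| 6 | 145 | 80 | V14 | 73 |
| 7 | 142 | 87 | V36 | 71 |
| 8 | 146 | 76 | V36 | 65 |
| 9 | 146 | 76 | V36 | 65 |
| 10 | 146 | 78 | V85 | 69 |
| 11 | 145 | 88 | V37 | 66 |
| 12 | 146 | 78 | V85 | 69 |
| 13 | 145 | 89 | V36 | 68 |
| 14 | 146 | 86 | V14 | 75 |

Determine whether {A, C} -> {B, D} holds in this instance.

Yes

(A=142, C=V36): rows 1, 7 → {B,D} = (87, 71), (87, 71) ✓
(A=142, C=V14): row 2 → {B,D} = (83, 74) ✓
(A=146, C=V85): rows 3, 10, 12 → {B,D} = (78, 69), (78, 69), (78, 69) ✓
(A=146, C=V14): rows 4, 14 → {B,D} = (86, 75), (86, 75) ✓
(A=145, C=V14): rows 5, 6 → {B,D} = (80, 73), (80, 73) ✓
(A=146, C=V36): rows 8, 9 → {B,D} = (76, 65), (76, 65) ✓
(A=145, C=V37): row 11 → {B,D} = (88, 66) ✓
(A=145, C=V36): row 13 → {B,D} = (89, 68) ✓
Every {A, C} value is associated with a single {B, D} value, so {A, C} -> {B, D} holds.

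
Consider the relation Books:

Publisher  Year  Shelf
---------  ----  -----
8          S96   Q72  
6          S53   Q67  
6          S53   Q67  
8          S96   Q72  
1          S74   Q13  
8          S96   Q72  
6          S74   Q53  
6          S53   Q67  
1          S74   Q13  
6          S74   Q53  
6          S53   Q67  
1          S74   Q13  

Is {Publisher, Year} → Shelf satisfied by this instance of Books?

Yes

(Publisher=8, Year=S96): 3 rows → Shelf = Q72, Q72, Q72 ✓
(Publisher=6, Year=S53): 4 rows → Shelf = Q67, Q67, Q67, Q67 ✓
(Publisher=1, Year=S74): 3 rows → Shelf = Q13, Q13, Q13 ✓
(Publisher=6, Year=S74): 2 rows → Shelf = Q53, Q53 ✓
Every {Publisher, Year} value is associated with a single Shelf value, so {Publisher, Year} → Shelf holds.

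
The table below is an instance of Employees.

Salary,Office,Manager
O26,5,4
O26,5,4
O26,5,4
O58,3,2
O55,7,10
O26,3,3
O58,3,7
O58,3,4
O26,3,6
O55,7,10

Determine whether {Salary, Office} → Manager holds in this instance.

(Salary=O26, Office=5): 3 rows → Manager = 4, 4, 4 ✓
(Salary=O58, Office=3): 3 rows → Manager takes values {2, 7, 4} — violation
(Salary=O55, Office=7): 2 rows → Manager = 10, 10 ✓
(Salary=O26, Office=3): 2 rows → Manager takes values {3, 6} — violation
Two rows agree on {Salary, Office} but differ on Manager, so {Salary, Office} → Manager does not hold.

No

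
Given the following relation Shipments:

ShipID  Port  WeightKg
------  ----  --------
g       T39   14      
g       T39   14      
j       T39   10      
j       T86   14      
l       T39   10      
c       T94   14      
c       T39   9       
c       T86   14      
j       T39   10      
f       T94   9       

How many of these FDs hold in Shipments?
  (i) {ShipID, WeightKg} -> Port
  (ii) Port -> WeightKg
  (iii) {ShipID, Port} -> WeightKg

(i) {ShipID, WeightKg} -> Port: (ShipID=c, WeightKg=14): 2 rows → Port takes values {T94, T86} — violation — fails.
(ii) Port -> WeightKg: Port=T39: 6 rows → WeightKg takes values {14, 10, 9} — violation; Port=T94: 2 rows → WeightKg takes values {14, 9} — violation — fails.
(iii) {ShipID, Port} -> WeightKg: every LHS value maps to a single RHS value — holds.
1 of the 3 dependencies holds.

1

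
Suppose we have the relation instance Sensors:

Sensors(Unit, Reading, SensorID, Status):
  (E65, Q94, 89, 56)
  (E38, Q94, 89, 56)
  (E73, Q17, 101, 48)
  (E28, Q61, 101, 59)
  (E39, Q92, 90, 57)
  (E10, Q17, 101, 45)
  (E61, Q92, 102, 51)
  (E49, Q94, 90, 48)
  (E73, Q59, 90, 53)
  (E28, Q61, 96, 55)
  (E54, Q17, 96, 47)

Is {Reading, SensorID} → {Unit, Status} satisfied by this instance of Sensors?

(Reading=Q94, SensorID=89): 2 rows → {Unit,Status} takes values {(E65, 56), (E38, 56)} — violation
(Reading=Q17, SensorID=101): 2 rows → {Unit,Status} takes values {(E73, 48), (E10, 45)} — violation
(Reading=Q61, SensorID=101): 1 row → {Unit,Status} = (E28, 59) ✓
(Reading=Q92, SensorID=90): 1 row → {Unit,Status} = (E39, 57) ✓
(Reading=Q92, SensorID=102): 1 row → {Unit,Status} = (E61, 51) ✓
(Reading=Q94, SensorID=90): 1 row → {Unit,Status} = (E49, 48) ✓
(Reading=Q59, SensorID=90): 1 row → {Unit,Status} = (E73, 53) ✓
(Reading=Q61, SensorID=96): 1 row → {Unit,Status} = (E28, 55) ✓
(Reading=Q17, SensorID=96): 1 row → {Unit,Status} = (E54, 47) ✓
Two rows agree on {Reading, SensorID} but differ on {Unit, Status}, so {Reading, SensorID} → {Unit, Status} does not hold.

No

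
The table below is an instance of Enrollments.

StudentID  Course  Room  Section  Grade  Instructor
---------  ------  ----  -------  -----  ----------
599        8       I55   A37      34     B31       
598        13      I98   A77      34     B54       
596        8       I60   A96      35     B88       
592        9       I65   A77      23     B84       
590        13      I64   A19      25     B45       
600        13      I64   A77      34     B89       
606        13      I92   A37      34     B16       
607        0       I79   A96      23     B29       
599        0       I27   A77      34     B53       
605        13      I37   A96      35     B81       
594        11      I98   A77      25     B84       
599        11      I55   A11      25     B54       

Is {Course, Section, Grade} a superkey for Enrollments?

Two distinct rows share (Course=13, Section=A77, Grade=34), so {Course, Section, Grade} does not determine every attribute — not a superkey.

No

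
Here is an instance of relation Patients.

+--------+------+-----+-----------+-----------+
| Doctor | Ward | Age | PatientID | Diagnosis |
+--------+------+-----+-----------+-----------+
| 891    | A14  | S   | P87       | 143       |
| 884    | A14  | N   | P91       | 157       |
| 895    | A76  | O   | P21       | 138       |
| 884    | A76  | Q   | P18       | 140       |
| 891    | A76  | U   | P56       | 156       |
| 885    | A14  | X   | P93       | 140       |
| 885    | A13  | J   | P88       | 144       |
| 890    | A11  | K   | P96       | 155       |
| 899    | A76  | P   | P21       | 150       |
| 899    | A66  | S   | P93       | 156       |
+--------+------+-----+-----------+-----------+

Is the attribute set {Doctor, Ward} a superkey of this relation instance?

Yes

All 10 rows have distinct {Doctor, Ward} values, so {Doctor, Ward} → (all attributes) holds and {Doctor, Ward} is a superkey.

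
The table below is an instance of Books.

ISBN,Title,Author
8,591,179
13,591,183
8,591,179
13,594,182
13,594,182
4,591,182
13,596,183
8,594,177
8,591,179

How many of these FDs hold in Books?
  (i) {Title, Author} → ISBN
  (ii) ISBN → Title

(i) {Title, Author} → ISBN: every LHS value maps to a single RHS value — holds.
(ii) ISBN → Title: ISBN=8: 4 rows → Title takes values {591, 594} — violation; ISBN=13: 4 rows → Title takes values {591, 594, 596} — violation — fails.
1 of the 2 dependencies holds.

1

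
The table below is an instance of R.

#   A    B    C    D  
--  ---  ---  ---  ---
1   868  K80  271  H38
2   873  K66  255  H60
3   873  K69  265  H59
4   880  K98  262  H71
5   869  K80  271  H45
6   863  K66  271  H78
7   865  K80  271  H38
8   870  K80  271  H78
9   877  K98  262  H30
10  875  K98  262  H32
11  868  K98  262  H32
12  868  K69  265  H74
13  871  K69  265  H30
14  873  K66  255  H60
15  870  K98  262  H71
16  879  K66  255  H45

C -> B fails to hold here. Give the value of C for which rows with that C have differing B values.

C=271: rows 1, 5, 6, 7, 8 → B takes values {K80, K66} — violation
C=255: rows 2, 14, 16 → B = K66, K66, K66 ✓
C=265: rows 3, 12, 13 → B = K69, K69, K69 ✓
C=262: rows 4, 9, 10, 11, 15 → B = K98, K98, K98, K98, K98 ✓
The only C value with inconsistent B is C=271.

271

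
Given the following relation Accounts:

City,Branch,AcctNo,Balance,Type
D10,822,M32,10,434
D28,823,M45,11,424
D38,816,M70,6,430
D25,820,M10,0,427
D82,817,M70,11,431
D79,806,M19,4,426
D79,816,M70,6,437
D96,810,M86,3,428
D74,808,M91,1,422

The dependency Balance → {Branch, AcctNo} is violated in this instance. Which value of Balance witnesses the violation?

11

Balance=10: 1 row → {Branch,AcctNo} = (822, M32) ✓
Balance=11: 2 rows → {Branch,AcctNo} takes values {(823, M45), (817, M70)} — violation
Balance=6: 2 rows → {Branch,AcctNo} = (816, M70), (816, M70) ✓
Balance=0: 1 row → {Branch,AcctNo} = (820, M10) ✓
Balance=4: 1 row → {Branch,AcctNo} = (806, M19) ✓
Balance=3: 1 row → {Branch,AcctNo} = (810, M86) ✓
Balance=1: 1 row → {Branch,AcctNo} = (808, M91) ✓
The only Balance value with inconsistent RHS is Balance=11.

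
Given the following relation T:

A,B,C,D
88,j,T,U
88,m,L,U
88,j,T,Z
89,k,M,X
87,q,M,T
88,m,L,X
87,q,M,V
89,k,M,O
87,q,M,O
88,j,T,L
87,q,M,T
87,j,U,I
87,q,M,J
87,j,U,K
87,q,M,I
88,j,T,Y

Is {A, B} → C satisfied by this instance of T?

(A=88, B=j): 4 rows → C = T, T, T, T ✓
(A=88, B=m): 2 rows → C = L, L ✓
(A=89, B=k): 2 rows → C = M, M ✓
(A=87, B=q): 6 rows → C = M, M, M, M, M, M ✓
(A=87, B=j): 2 rows → C = U, U ✓
Every {A, B} value is associated with a single C value, so {A, B} → C holds.

Yes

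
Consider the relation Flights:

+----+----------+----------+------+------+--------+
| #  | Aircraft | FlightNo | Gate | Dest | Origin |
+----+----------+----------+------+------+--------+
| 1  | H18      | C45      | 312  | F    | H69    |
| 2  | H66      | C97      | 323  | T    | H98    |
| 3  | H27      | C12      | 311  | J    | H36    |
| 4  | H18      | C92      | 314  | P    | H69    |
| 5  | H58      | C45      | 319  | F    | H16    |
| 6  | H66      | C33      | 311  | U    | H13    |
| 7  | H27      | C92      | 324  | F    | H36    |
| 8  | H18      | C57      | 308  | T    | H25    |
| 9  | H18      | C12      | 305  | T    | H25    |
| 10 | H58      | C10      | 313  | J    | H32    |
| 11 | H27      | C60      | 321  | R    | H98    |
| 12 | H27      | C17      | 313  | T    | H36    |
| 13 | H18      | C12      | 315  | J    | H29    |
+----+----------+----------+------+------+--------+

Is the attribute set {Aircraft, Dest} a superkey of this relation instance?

No

Rows 8 and 9 have the same {Aircraft, Dest} value (Aircraft=H18, Dest=T) but are distinct tuples, so {Aircraft, Dest} does not determine every attribute — not a superkey.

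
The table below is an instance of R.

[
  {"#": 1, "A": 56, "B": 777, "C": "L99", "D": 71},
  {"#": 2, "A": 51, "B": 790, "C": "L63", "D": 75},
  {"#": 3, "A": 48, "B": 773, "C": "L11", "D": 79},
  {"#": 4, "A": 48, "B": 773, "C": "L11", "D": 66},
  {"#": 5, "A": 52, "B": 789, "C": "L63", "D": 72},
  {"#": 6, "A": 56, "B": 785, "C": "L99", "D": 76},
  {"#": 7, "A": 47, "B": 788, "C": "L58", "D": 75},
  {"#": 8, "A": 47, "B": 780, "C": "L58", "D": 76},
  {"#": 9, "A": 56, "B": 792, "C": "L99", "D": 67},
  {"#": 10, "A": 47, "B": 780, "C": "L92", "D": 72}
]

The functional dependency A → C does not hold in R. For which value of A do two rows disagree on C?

47

A=56: rows 1, 6, 9 → C = L99, L99, L99 ✓
A=51: row 2 → C = L63 ✓
A=48: rows 3, 4 → C = L11, L11 ✓
A=52: row 5 → C = L63 ✓
A=47: rows 7, 8, 10 → C takes values {L58, L92} — violation
The only A value with inconsistent C is A=47.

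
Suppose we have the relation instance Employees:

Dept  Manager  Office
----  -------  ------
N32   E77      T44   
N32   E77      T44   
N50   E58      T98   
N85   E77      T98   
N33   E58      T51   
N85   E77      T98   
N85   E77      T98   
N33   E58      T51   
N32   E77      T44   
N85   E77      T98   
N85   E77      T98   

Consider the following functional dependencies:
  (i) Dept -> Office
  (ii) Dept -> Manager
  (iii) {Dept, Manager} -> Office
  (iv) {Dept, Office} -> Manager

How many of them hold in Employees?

4

(i) Dept -> Office: every LHS value maps to a single RHS value — holds.
(ii) Dept -> Manager: every LHS value maps to a single RHS value — holds.
(iii) {Dept, Manager} -> Office: every LHS value maps to a single RHS value — holds.
(iv) {Dept, Office} -> Manager: every LHS value maps to a single RHS value — holds.
4 of the 4 dependencies hold.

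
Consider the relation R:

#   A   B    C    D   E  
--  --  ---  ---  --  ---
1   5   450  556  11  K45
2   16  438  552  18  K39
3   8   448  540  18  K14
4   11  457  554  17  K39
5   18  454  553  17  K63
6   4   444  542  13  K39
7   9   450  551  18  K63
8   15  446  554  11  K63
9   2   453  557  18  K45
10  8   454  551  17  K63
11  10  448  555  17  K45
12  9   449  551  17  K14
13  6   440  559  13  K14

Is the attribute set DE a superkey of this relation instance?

Rows 5 and 10 have the same DE value (D=17, E=K63) but are distinct tuples, so DE does not determine every attribute — not a superkey.

No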